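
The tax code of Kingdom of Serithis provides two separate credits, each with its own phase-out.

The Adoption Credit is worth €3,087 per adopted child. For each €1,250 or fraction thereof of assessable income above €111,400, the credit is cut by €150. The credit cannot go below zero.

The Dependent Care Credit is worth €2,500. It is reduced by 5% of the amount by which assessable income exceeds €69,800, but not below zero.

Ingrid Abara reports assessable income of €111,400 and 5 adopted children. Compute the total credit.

€15,855

Adoption Credit: base = 5 × €3,087 = €15,435. €111,400 is at or below the €111,400 threshold, so the full €15,435 applies.
Dependent Care Credit: 5% of the €41,600 excess over €69,800 is €2,080; credit = €2,500 − €2,080 = €420.
Total: €15,435 + €420 = €15,855.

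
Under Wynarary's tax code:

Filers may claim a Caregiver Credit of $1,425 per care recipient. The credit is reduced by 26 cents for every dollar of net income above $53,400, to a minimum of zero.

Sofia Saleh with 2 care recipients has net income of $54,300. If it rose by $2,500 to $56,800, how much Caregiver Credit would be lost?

$650

At $54,300 — base = 2 × $1,425 = $2,850. 26% of the $900 excess over $53,400 is $234; credit = $2,850 − $234 = $2,616.
At $56,800 — base = 2 × $1,425 = $2,850. 26% of the $3,400 excess over $53,400 is $884; credit = $2,850 − $884 = $1,966.
Lost: $2,616 − $1,966 = $650.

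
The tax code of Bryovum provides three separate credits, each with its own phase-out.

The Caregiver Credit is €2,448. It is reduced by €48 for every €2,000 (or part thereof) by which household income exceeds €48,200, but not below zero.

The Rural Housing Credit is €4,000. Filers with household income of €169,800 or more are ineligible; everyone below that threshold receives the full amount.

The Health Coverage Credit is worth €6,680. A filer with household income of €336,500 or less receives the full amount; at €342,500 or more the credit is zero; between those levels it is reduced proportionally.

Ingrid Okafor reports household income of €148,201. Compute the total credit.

Caregiver Credit: income exceeds €48,200 by €100,001 → 51 increments × €48 = €2,448 ≥ base, so the credit is €0.
Rural Housing Credit: €148,201 is below the €169,800 cutoff, so the full €4,000 applies.
Health Coverage Credit: €148,201 is at or below the €336,500 threshold, so the full €6,680 applies.
Total: €0 + €4,000 + €6,680 = €10,680.

€10,680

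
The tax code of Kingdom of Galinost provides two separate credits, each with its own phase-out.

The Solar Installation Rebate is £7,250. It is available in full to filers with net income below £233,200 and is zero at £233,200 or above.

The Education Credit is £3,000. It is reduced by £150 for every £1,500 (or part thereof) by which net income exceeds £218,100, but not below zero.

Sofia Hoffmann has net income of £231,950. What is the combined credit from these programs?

Solar Installation Rebate: £231,950 is below the £233,200 cutoff, so the full £7,250 applies.
Education Credit: income exceeds £218,100 by £13,850, which is 10 full-or-partial £1,500 increments; reduction = 10 × £150 = £1,500, leaving £1,500.
Total: £7,250 + £1,500 = £8,750.

£8,750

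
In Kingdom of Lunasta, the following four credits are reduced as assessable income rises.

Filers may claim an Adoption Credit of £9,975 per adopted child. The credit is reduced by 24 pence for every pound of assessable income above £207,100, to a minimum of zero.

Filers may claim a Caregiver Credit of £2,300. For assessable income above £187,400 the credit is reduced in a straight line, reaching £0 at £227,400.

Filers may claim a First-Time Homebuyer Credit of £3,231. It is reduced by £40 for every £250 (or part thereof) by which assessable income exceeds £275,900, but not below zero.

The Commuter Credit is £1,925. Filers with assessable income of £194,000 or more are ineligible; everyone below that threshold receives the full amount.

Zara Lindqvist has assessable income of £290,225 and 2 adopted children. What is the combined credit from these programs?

Adoption Credit: base = 2 × £9,975 = £19,950. 24% of the £83,125 excess over £207,100 is £19,950 ≥ base, so the credit is £0.
Caregiver Credit: £290,225 is at or above £227,400, so the credit is £0.
First-Time Homebuyer Credit: income exceeds £275,900 by £14,325, which is 58 full-or-partial £250 increments; reduction = 58 × £40 = £2,320, leaving £911.
Commuter Credit: £290,225 meets or exceeds the £194,000 cutoff, so the credit is £0.
Total: £0 + £0 + £911 + £0 = £911.

£911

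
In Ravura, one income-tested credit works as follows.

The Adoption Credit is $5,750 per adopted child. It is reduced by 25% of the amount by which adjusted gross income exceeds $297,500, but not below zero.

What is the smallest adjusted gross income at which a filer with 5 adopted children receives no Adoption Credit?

$412,500

Full credit = 5 × $5,750 = $28,750.
The credit falls by 25% of each dollar above $297,500, so it reaches zero when the excess is $28,750 / 25% = $115,000: income = $297,500 + $115,000 = $412,500.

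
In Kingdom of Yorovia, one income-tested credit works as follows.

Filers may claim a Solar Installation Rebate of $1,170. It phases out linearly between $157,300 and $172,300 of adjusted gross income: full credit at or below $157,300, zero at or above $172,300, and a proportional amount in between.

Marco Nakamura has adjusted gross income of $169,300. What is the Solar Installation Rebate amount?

Solar Installation Rebate: $169,300 is $12,000 into a $15,000 phase-out range, leaving 3,000/15,000 of the credit: $1,170 × 3,000/15,000 = $234.

$234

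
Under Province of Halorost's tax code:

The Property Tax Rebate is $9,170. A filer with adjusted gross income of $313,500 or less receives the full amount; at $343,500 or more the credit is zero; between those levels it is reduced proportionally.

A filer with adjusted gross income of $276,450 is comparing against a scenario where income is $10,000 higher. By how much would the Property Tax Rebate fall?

At $276,450 — $276,450 is at or below the $313,500 threshold, so the full $9,170 applies.
At $286,450 — $286,450 is at or below the $313,500 threshold, so the full $9,170 applies.
Lost: $9,170 − $9,170 = $0.

$0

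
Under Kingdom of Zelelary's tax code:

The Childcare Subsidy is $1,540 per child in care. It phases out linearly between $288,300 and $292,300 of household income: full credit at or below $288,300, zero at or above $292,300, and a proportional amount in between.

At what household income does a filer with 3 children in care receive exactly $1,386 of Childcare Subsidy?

Full credit = 3 × $1,540 = $4,620.
$1,386 is 1,386/4,620 of the full $4,620, so 3,234/4,620 of the $4,000 range has been used: income = $288,300 + $4,000 × 3,234/4,620 = $291,100.

$291,100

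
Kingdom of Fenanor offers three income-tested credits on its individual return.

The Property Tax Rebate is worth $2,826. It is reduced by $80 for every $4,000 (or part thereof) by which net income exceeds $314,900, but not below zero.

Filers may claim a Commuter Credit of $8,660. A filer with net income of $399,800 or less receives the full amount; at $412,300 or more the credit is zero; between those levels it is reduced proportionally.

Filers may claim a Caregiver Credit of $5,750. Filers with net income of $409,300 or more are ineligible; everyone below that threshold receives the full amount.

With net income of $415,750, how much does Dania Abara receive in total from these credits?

$746

Property Tax Rebate: income exceeds $314,900 by $100,850, which is 26 full-or-partial $4,000 increments; reduction = 26 × $80 = $2,080, leaving $746.
Commuter Credit: $415,750 is at or above $412,300, so the credit is $0.
Caregiver Credit: $415,750 meets or exceeds the $409,300 cutoff, so the credit is $0.
Total: $746 + $0 + $0 = $746.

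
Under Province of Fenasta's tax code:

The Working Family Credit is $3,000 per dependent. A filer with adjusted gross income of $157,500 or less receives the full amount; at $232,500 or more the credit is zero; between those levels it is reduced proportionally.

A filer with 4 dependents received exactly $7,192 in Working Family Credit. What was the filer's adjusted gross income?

Full credit = 4 × $3,000 = $12,000.
$7,192 is 7,192/12,000 of the full $12,000, so 4,808/12,000 of the $75,000 range has been used: income = $157,500 + $75,000 × 4,808/12,000 = $187,550.

$187,550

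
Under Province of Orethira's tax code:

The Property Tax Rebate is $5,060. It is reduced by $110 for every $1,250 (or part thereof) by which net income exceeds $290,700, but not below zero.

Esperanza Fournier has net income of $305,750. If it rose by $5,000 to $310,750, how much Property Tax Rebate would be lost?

$440

At $305,750 — income exceeds $290,700 by $15,050, which is 13 full-or-partial $1,250 increments; reduction = 13 × $110 = $1,430, leaving $3,630.
At $310,750 — income exceeds $290,700 by $20,050, which is 17 full-or-partial $1,250 increments; reduction = 17 × $110 = $1,870, leaving $3,190.
Lost: $3,630 − $3,190 = $440.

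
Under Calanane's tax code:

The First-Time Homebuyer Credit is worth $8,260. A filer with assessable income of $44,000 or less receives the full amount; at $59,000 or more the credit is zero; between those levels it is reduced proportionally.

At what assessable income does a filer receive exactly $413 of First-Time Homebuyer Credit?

$413 is 413/8,260 of the full $8,260, so 7,847/8,260 of the $15,000 range has been used: income = $44,000 + $15,000 × 7,847/8,260 = $58,250.

$58,250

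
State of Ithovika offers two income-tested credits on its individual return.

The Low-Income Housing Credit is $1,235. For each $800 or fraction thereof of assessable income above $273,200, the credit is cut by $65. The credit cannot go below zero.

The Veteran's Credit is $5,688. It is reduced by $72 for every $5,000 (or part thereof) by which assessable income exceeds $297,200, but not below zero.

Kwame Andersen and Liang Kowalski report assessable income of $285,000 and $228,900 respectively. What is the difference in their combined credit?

Kwame ($285,000): Low-Income Housing Credit: income exceeds $273,200 by $11,800, which is 15 full-or-partial $800 increments; reduction = 15 × $65 = $975, leaving $260. Veteran's Credit: $285,000 is at or below the $297,200 threshold, so the full $5,688 applies. total $260 + $5,688 = $5,948
Liang ($228,900): Low-Income Housing Credit: $228,900 is at or below the $273,200 threshold, so the full $1,235 applies. Veteran's Credit: $228,900 is at or below the $297,200 threshold, so the full $5,688 applies. total $1,235 + $5,688 = $6,923
Difference: |$5,948 − $6,923| = $975.

$975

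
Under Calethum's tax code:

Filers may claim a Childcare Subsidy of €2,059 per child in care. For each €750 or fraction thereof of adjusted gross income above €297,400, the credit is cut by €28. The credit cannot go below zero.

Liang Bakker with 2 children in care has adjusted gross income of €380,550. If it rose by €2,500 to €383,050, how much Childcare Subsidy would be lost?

€112

At €380,550 — base = 2 × €2,059 = €4,118. income exceeds €297,400 by €83,150, which is 111 full-or-partial €750 increments; reduction = 111 × €28 = €3,108, leaving €1,010.
At €383,050 — base = 2 × €2,059 = €4,118. income exceeds €297,400 by €85,650, which is 115 full-or-partial €750 increments; reduction = 115 × €28 = €3,220, leaving €898.
Lost: €1,010 − €898 = €112.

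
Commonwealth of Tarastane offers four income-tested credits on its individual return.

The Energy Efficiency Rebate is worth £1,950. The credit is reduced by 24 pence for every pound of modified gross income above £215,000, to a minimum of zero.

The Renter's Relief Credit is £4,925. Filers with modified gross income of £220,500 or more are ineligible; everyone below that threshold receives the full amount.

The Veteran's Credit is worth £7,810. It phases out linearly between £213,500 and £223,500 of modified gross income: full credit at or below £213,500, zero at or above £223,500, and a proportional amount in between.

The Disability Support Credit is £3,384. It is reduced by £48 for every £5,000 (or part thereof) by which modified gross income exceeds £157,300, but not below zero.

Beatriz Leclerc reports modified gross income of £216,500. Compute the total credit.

£14,790

Energy Efficiency Rebate: 24% of the £1,500 excess over £215,000 is £360; credit = £1,950 − £360 = £1,590.
Renter's Relief Credit: £216,500 is below the £220,500 cutoff, so the full £4,925 applies.
Veteran's Credit: £216,500 is £3,000 into a £10,000 phase-out range, leaving 7,000/10,000 of the credit: £7,810 × 7,000/10,000 = £5,467.
Disability Support Credit: income exceeds £157,300 by £59,200, which is 12 full-or-partial £5,000 increments; reduction = 12 × £48 = £576, leaving £2,808.
Total: £1,590 + £4,925 + £5,467 + £2,808 = £14,790.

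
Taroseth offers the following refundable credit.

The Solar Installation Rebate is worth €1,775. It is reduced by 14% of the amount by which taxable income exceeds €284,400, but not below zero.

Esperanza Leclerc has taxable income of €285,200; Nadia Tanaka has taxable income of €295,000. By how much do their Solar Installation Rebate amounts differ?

€1,372

Esperanza (€285,200): Solar Installation Rebate: 14% of the €800 excess over €284,400 is €112; credit = €1,775 − €112 = €1,663.
Nadia (€295,000): Solar Installation Rebate: 14% of the €10,600 excess over €284,400 is €1,484; credit = €1,775 − €1,484 = €291.
Difference: |€1,663 − €291| = €1,372.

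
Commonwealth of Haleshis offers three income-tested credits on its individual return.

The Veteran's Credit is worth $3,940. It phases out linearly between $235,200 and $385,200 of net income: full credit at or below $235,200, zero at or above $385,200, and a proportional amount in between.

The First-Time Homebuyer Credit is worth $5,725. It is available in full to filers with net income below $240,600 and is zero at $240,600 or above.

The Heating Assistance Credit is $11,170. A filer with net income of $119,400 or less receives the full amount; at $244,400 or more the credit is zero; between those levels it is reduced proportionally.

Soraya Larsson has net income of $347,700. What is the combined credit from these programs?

$985

Veteran's Credit: $347,700 is $112,500 into a $150,000 phase-out range, leaving 37,500/150,000 of the credit: $3,940 × 37,500/150,000 = $985.
First-Time Homebuyer Credit: $347,700 meets or exceeds the $240,600 cutoff, so the credit is $0.
Heating Assistance Credit: $347,700 is at or above $244,400, so the credit is $0.
Total: $985 + $0 + $0 = $985.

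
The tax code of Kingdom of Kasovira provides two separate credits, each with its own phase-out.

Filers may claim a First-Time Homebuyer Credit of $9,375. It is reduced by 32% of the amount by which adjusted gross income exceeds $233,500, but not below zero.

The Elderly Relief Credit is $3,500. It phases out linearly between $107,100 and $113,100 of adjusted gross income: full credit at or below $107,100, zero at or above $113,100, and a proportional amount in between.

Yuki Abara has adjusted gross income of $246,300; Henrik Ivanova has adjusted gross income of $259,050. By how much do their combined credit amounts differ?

Yuki ($246,300): First-Time Homebuyer Credit: 32% of the $12,800 excess over $233,500 is $4,096; credit = $9,375 − $4,096 = $5,279. Elderly Relief Credit: $246,300 is at or above $113,100, so the credit is $0. total $5,279 + $0 = $5,279
Henrik ($259,050): First-Time Homebuyer Credit: 32% of the $25,550 excess over $233,500 is $8,176; credit = $9,375 − $8,176 = $1,199. Elderly Relief Credit: $259,050 is at or above $113,100, so the credit is $0. total $1,199 + $0 = $1,199
Difference: |$5,279 − $1,199| = $4,080.

$4,080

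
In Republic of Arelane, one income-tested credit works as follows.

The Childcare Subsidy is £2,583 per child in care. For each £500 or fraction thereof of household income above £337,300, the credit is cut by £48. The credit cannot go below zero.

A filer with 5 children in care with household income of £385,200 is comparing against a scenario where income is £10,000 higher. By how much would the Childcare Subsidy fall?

At £385,200 — base = 5 × £2,583 = £12,915. income exceeds £337,300 by £47,900, which is 96 full-or-partial £500 increments; reduction = 96 × £48 = £4,608, leaving £8,307.
At £395,200 — base = 5 × £2,583 = £12,915. income exceeds £337,300 by £57,900, which is 116 full-or-partial £500 increments; reduction = 116 × £48 = £5,568, leaving £7,347.
Lost: £8,307 − £7,347 = £960.

£960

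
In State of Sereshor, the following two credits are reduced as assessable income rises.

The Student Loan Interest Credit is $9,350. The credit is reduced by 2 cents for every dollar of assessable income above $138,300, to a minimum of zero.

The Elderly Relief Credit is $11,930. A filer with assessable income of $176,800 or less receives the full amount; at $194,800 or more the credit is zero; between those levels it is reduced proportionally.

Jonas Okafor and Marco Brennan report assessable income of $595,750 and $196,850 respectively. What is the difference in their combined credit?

$7,978

Jonas ($595,750): Student Loan Interest Credit: 2% of the $457,450 excess over $138,300 is $9,149; credit = $9,350 − $9,149 = $201. Elderly Relief Credit: $595,750 is at or above $194,800, so the credit is $0. total $201 + $0 = $201
Marco ($196,850): Student Loan Interest Credit: 2% of the $58,550 excess over $138,300 is $1,171; credit = $9,350 − $1,171 = $8,179. Elderly Relief Credit: $196,850 is at or above $194,800, so the credit is $0. total $8,179 + $0 = $8,179
Difference: |$201 − $8,179| = $7,978.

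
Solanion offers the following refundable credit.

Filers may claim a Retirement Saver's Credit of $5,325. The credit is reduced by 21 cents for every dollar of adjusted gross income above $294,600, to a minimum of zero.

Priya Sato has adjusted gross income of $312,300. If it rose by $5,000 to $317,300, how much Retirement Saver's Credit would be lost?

$1,050

At $312,300 — 21% of the $17,700 excess over $294,600 is $3,717; credit = $5,325 − $3,717 = $1,608.
At $317,300 — 21% of the $22,700 excess over $294,600 is $4,767; credit = $5,325 − $4,767 = $558.
Lost: $1,608 − $558 = $1,050.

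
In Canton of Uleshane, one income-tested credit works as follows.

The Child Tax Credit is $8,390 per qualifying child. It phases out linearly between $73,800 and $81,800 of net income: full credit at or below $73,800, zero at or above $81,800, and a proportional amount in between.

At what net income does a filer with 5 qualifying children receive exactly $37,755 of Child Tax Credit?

$74,600

Full credit = 5 × $8,390 = $41,950.
$37,755 is 37,755/41,950 of the full $41,950, so 4,195/41,950 of the $8,000 range has been used: income = $73,800 + $8,000 × 4,195/41,950 = $74,600.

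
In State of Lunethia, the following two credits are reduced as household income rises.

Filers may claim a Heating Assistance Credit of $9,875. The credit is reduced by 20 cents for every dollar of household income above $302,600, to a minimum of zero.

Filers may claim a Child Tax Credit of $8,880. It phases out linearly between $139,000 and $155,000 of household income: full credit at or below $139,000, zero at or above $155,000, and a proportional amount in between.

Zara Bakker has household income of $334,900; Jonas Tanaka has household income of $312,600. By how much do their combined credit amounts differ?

$4,460

Zara ($334,900): Heating Assistance Credit: 20% of the $32,300 excess over $302,600 is $6,460; credit = $9,875 − $6,460 = $3,415. Child Tax Credit: $334,900 is at or above $155,000, so the credit is $0. total $3,415 + $0 = $3,415
Jonas ($312,600): Heating Assistance Credit: 20% of the $10,000 excess over $302,600 is $2,000; credit = $9,875 − $2,000 = $7,875. Child Tax Credit: $312,600 is at or above $155,000, so the credit is $0. total $7,875 + $0 = $7,875
Difference: |$3,415 − $7,875| = $4,460.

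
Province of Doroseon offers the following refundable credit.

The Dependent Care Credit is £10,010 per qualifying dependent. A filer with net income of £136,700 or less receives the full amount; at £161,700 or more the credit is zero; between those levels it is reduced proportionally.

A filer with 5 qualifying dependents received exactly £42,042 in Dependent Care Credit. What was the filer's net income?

Full credit = 5 × £10,010 = £50,050.
£42,042 is 42,042/50,050 of the full £50,050, so 8,008/50,050 of the £25,000 range has been used: income = £136,700 + £25,000 × 8,008/50,050 = £140,700.

£140,700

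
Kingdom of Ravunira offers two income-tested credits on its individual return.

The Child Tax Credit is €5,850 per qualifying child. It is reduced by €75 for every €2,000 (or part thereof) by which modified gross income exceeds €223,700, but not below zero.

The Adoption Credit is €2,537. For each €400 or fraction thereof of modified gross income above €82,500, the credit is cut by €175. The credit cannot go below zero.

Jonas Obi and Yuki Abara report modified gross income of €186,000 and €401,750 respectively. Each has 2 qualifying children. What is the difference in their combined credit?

Jonas (€186,000): Child Tax Credit: base = 2 × €5,850 = €11,700. €186,000 is at or below the €223,700 threshold, so the full €11,700 applies. Adoption Credit: income exceeds €82,500 by €103,500 → 259 increments × €175 = €45,325 ≥ base, so the credit is €0. total €11,700 + €0 = €11,700
Yuki (€401,750): Child Tax Credit: base = 2 × €5,850 = €11,700. income exceeds €223,700 by €178,050, which is 90 full-or-partial €2,000 increments; reduction = 90 × €75 = €6,750, leaving €4,950. Adoption Credit: income exceeds €82,500 by €319,250 → 799 increments × €175 = €139,825 ≥ base, so the credit is €0. total €4,950 + €0 = €4,950
Difference: |€11,700 − €4,950| = €6,750.

€6,750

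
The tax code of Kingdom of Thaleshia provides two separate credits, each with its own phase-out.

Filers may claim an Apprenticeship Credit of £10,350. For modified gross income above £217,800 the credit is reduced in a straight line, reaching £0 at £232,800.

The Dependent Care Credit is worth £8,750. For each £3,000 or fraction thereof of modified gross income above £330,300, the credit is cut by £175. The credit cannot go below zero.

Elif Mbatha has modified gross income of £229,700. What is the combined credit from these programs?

Apprenticeship Credit: £229,700 is £11,900 into a £15,000 phase-out range, leaving 3,100/15,000 of the credit: £10,350 × 3,100/15,000 = £2,139.
Dependent Care Credit: £229,700 is at or below the £330,300 threshold, so the full £8,750 applies.
Total: £2,139 + £8,750 = £10,889.

£10,889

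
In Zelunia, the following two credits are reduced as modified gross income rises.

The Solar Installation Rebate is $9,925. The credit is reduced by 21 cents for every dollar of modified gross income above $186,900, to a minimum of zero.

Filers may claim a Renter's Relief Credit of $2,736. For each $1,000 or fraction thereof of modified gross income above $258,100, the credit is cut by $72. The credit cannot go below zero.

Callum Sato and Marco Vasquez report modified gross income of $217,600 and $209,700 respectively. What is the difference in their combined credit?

Callum ($217,600): Solar Installation Rebate: 21% of the $30,700 excess over $186,900 is $6,447; credit = $9,925 − $6,447 = $3,478. Renter's Relief Credit: $217,600 is at or below the $258,100 threshold, so the full $2,736 applies. total $3,478 + $2,736 = $6,214
Marco ($209,700): Solar Installation Rebate: 21% of the $22,800 excess over $186,900 is $4,788; credit = $9,925 − $4,788 = $5,137. Renter's Relief Credit: $209,700 is at or below the $258,100 threshold, so the full $2,736 applies. total $5,137 + $2,736 = $7,873
Difference: |$6,214 − $7,873| = $1,659.

$1,659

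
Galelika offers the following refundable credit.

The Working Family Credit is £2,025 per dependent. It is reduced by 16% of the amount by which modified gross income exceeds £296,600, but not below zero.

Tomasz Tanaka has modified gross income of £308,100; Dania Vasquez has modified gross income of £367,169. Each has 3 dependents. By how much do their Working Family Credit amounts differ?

Tomasz (£308,100): Working Family Credit: base = 3 × £2,025 = £6,075. 16% of the £11,500 excess over £296,600 is £1,840; credit = £6,075 − £1,840 = £4,235.
Dania (£367,169): Working Family Credit: base = 3 × £2,025 = £6,075. 16% of the £70,569 excess over £296,600 is £11,291.04 ≥ base, so the credit is £0.
Difference: |£4,235 − £0| = £4,235.

£4,235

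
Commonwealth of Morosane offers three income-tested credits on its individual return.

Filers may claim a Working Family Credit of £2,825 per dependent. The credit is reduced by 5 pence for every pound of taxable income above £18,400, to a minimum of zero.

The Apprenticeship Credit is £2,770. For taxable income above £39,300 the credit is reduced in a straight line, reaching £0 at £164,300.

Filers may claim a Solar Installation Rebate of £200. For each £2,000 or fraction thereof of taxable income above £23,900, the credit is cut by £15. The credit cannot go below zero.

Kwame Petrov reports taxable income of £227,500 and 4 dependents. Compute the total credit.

Working Family Credit: base = 4 × £2,825 = £11,300. 5% of the £209,100 excess over £18,400 is £10,455; credit = £11,300 − £10,455 = £845.
Apprenticeship Credit: £227,500 is at or above £164,300, so the credit is £0.
Solar Installation Rebate: income exceeds £23,900 by £203,600 → 102 increments × £15 = £1,530 ≥ base, so the credit is £0.
Total: £845 + £0 + £0 = £845.

£845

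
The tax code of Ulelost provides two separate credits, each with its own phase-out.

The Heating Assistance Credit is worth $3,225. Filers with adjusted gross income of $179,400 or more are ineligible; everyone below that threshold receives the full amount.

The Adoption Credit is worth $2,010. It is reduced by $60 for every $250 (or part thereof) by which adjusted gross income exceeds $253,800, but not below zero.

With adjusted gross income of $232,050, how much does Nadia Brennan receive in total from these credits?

$2,010

Heating Assistance Credit: $232,050 meets or exceeds the $179,400 cutoff, so the credit is $0.
Adoption Credit: $232,050 is at or below the $253,800 threshold, so the full $2,010 applies.
Total: $0 + $2,010 = $2,010.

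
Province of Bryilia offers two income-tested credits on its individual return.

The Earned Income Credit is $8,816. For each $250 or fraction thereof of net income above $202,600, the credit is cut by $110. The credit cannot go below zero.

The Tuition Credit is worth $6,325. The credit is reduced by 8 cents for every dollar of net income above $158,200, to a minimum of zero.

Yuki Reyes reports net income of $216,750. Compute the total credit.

Earned Income Credit: income exceeds $202,600 by $14,150, which is 57 full-or-partial $250 increments; reduction = 57 × $110 = $6,270, leaving $2,546.
Tuition Credit: 8% of the $58,550 excess over $158,200 is $4,684; credit = $6,325 − $4,684 = $1,641.
Total: $2,546 + $1,641 = $4,187.

$4,187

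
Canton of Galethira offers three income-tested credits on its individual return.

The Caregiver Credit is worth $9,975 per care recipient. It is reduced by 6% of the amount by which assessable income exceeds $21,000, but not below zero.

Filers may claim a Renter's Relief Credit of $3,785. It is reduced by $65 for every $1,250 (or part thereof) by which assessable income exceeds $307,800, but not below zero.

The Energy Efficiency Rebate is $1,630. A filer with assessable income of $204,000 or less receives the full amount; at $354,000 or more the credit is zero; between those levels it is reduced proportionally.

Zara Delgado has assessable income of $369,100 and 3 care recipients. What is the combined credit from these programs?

Caregiver Credit: base = 3 × $9,975 = $29,925. 6% of the $348,100 excess over $21,000 is $20,886; credit = $29,925 − $20,886 = $9,039.
Renter's Relief Credit: income exceeds $307,800 by $61,300, which is 50 full-or-partial $1,250 increments; reduction = 50 × $65 = $3,250, leaving $535.
Energy Efficiency Rebate: $369,100 is at or above $354,000, so the credit is $0.
Total: $9,039 + $535 + $0 = $9,574.

$9,574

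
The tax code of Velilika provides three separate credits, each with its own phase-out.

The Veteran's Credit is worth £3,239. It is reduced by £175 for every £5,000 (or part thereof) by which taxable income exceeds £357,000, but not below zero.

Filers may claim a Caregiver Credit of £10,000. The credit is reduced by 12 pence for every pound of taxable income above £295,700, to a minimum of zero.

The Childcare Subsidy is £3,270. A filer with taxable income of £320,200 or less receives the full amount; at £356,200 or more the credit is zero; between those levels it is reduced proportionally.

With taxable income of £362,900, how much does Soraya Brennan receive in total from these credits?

Veteran's Credit: income exceeds £357,000 by £5,900, which is 2 full-or-partial £5,000 increments; reduction = 2 × £175 = £350, leaving £2,889.
Caregiver Credit: 12% of the £67,200 excess over £295,700 is £8,064; credit = £10,000 − £8,064 = £1,936.
Childcare Subsidy: £362,900 is at or above £356,200, so the credit is £0.
Total: £2,889 + £1,936 + £0 = £4,825.

£4,825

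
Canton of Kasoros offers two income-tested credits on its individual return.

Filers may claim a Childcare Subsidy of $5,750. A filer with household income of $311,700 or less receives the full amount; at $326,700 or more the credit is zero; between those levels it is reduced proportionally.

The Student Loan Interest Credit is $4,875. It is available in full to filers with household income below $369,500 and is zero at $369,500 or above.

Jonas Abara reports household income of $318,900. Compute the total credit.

$7,865

Childcare Subsidy: $318,900 is $7,200 into a $15,000 phase-out range, leaving 7,800/15,000 of the credit: $5,750 × 7,800/15,000 = $2,990.
Student Loan Interest Credit: $318,900 is below the $369,500 cutoff, so the full $4,875 applies.
Total: $2,990 + $4,875 = $7,865.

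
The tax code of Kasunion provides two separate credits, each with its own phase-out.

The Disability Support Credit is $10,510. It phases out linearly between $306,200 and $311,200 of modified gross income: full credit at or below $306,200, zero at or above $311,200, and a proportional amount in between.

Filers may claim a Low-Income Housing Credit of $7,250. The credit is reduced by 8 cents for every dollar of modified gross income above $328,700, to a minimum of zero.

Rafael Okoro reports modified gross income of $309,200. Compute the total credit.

$11,454

Disability Support Credit: $309,200 is $3,000 into a $5,000 phase-out range, leaving 2,000/5,000 of the credit: $10,510 × 2,000/5,000 = $4,204.
Low-Income Housing Credit: $309,200 is at or below the $328,700 threshold, so the full $7,250 applies.
Total: $4,204 + $7,250 = $11,454.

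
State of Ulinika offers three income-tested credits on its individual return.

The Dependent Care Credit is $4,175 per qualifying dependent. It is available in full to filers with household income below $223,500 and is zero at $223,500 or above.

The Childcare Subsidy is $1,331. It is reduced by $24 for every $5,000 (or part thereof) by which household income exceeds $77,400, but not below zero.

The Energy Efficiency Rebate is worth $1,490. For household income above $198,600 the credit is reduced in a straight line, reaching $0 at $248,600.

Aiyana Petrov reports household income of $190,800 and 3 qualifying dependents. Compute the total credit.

$14,794

Dependent Care Credit: base = 3 × $4,175 = $12,525. $190,800 is below the $223,500 cutoff, so the full $12,525 applies.
Childcare Subsidy: income exceeds $77,400 by $113,400, which is 23 full-or-partial $5,000 increments; reduction = 23 × $24 = $552, leaving $779.
Energy Efficiency Rebate: $190,800 is at or below the $198,600 threshold, so the full $1,490 applies.
Total: $12,525 + $779 + $1,490 = $14,794.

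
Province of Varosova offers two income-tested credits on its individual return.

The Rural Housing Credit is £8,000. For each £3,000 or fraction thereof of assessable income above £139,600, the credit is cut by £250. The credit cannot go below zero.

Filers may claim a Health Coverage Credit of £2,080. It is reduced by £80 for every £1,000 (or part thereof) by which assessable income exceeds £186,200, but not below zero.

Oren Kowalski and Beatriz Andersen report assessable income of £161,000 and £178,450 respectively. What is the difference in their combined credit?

Oren (£161,000): Rural Housing Credit: income exceeds £139,600 by £21,400, which is 8 full-or-partial £3,000 increments; reduction = 8 × £250 = £2,000, leaving £6,000. Health Coverage Credit: £161,000 is at or below the £186,200 threshold, so the full £2,080 applies. total £6,000 + £2,080 = £8,080
Beatriz (£178,450): Rural Housing Credit: income exceeds £139,600 by £38,850, which is 13 full-or-partial £3,000 increments; reduction = 13 × £250 = £3,250, leaving £4,750. Health Coverage Credit: £178,450 is at or below the £186,200 threshold, so the full £2,080 applies. total £4,750 + £2,080 = £6,830
Difference: |£8,080 − £6,830| = £1,250.

£1,250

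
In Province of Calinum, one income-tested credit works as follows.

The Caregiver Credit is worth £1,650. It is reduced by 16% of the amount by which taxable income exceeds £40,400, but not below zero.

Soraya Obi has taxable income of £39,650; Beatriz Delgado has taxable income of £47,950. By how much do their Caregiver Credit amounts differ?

£1,208

Soraya (£39,650): Caregiver Credit: £39,650 is at or below the £40,400 threshold, so the full £1,650 applies.
Beatriz (£47,950): Caregiver Credit: 16% of the £7,550 excess over £40,400 is £1,208; credit = £1,650 − £1,208 = £442.
Difference: |£1,650 − £442| = £1,208.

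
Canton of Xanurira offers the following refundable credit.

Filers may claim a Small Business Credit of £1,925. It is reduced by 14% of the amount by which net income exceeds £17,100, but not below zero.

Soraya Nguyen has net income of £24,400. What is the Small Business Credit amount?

Small Business Credit: 14% of the £7,300 excess over £17,100 is £1,022; credit = £1,925 − £1,022 = £903.

£903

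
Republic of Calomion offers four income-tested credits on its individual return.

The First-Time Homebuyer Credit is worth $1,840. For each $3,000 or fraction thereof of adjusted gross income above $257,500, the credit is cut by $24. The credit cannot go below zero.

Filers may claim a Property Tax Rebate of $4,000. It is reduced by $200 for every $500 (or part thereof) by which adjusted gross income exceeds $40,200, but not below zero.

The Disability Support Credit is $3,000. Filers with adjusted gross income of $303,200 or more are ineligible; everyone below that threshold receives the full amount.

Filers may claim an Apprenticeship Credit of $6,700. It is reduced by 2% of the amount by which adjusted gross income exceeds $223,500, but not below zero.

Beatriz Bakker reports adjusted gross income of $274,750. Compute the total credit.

$10,371

First-Time Homebuyer Credit: income exceeds $257,500 by $17,250, which is 6 full-or-partial $3,000 increments; reduction = 6 × $24 = $144, leaving $1,696.
Property Tax Rebate: income exceeds $40,200 by $234,550 → 470 increments × $200 = $94,000 ≥ base, so the credit is $0.
Disability Support Credit: $274,750 is below the $303,200 cutoff, so the full $3,000 applies.
Apprenticeship Credit: 2% of the $51,250 excess over $223,500 is $1,025; credit = $6,700 − $1,025 = $5,675.
Total: $1,696 + $0 + $3,000 + $5,675 = $10,371.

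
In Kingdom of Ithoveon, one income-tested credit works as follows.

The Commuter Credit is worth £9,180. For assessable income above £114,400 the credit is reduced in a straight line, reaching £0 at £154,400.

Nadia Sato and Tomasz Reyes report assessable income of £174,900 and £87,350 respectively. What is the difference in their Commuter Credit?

Nadia (£174,900): Commuter Credit: £174,900 is at or above £154,400, so the credit is £0.
Tomasz (£87,350): Commuter Credit: £87,350 is at or below the £114,400 threshold, so the full £9,180 applies.
Difference: |£0 − £9,180| = £9,180.

£9,180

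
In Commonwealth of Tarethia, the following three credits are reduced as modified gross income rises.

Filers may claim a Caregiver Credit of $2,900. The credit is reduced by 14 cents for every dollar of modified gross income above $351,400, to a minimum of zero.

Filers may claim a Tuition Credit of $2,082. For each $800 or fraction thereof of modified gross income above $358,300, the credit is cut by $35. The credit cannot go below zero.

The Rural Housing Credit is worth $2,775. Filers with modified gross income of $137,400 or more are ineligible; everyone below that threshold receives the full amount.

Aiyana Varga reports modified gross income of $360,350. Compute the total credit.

$3,624

Caregiver Credit: 14% of the $8,950 excess over $351,400 is $1,253; credit = $2,900 − $1,253 = $1,647.
Tuition Credit: income exceeds $358,300 by $2,050, which is 3 full-or-partial $800 increments; reduction = 3 × $35 = $105, leaving $1,977.
Rural Housing Credit: $360,350 meets or exceeds the $137,400 cutoff, so the credit is $0.
Total: $1,647 + $1,977 + $0 = $3,624.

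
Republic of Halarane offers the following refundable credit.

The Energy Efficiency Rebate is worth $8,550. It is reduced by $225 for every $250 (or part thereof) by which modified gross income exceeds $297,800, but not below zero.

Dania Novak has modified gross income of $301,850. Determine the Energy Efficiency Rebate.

$4,725

Energy Efficiency Rebate: income exceeds $297,800 by $4,050, which is 17 full-or-partial $250 increments; reduction = 17 × $225 = $3,825, leaving $4,725.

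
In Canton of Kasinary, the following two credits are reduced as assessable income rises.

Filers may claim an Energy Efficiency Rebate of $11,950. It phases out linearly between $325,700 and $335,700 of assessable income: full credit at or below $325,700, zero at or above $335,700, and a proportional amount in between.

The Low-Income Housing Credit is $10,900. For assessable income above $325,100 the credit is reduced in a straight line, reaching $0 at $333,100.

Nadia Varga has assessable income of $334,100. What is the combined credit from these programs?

$1,912

Energy Efficiency Rebate: $334,100 is $8,400 into a $10,000 phase-out range, leaving 1,600/10,000 of the credit: $11,950 × 1,600/10,000 = $1,912.
Low-Income Housing Credit: $334,100 is at or above $333,100, so the credit is $0.
Total: $1,912 + $0 = $1,912.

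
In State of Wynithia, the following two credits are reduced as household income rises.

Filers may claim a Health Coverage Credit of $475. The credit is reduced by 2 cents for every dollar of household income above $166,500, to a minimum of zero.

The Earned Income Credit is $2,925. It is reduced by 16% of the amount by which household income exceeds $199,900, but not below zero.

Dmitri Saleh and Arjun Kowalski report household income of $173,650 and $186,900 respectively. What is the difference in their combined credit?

$265

Dmitri ($173,650): Health Coverage Credit: 2% of the $7,150 excess over $166,500 is $143; credit = $475 − $143 = $332. Earned Income Credit: $173,650 is at or below the $199,900 threshold, so the full $2,925 applies. total $332 + $2,925 = $3,257
Arjun ($186,900): Health Coverage Credit: 2% of the $20,400 excess over $166,500 is $408; credit = $475 − $408 = $67. Earned Income Credit: $186,900 is at or below the $199,900 threshold, so the full $2,925 applies. total $67 + $2,925 = $2,992
Difference: |$3,257 − $2,992| = $265.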